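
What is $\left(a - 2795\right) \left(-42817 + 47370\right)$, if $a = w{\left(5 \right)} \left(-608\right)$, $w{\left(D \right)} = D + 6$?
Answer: $-43176099$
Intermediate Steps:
$w{\left(D \right)} = 6 + D$
$a = -6688$ ($a = \left(6 + 5\right) \left(-608\right) = 11 \left(-608\right) = -6688$)
$\left(a - 2795\right) \left(-42817 + 47370\right) = \left(-6688 - 2795\right) \left(-42817 + 47370\right) = \left(-9483\right) 4553 = -43176099$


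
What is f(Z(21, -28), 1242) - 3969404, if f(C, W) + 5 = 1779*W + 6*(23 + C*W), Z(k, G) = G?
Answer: -1968409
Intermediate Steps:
f(C, W) = 133 + 1779*W + 6*C*W (f(C, W) = -5 + (1779*W + 6*(23 + C*W)) = -5 + (1779*W + (138 + 6*C*W)) = -5 + (138 + 1779*W + 6*C*W) = 133 + 1779*W + 6*C*W)
f(Z(21, -28), 1242) - 3969404 = (133 + 1779*1242 + 6*(-28)*1242) - 3969404 = (133 + 2209518 - 208656) - 3969404 = 2000995 - 3969404 = -1968409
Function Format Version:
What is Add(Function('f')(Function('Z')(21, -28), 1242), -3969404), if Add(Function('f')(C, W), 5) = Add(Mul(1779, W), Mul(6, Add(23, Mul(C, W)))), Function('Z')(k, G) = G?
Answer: -1968409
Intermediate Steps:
Function('f')(C, W) = Add(133, Mul(1779, W), Mul(6, C, W)) (Function('f')(C, W) = Add(-5, Add(Mul(1779, W), Mul(6, Add(23, Mul(C, W))))) = Add(-5, Add(Mul(1779, W), Add(138, Mul(6, C, W)))) = Add(-5, Add(138, Mul(1779, W), Mul(6, C, W))) = Add(133, Mul(1779, W), Mul(6, C, W)))
Add(Function('f')(Function('Z')(21, -28), 1242), -3969404) = Add(Add(133, Mul(1779, 1242), Mul(6, -28, 1242)), -3969404) = Add(Add(133, 2209518, -208656), -3969404) = Add(2000995, -3969404) = -1968409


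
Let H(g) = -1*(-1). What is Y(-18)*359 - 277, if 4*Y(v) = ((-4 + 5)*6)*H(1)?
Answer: 523/2 ≈ 261.50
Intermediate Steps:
H(g) = 1
Y(v) = 3/2 (Y(v) = (((-4 + 5)*6)*1)/4 = ((1*6)*1)/4 = (6*1)/4 = (¼)*6 = 3/2)
Y(-18)*359 - 277 = (3/2)*359 - 277 = 1077/2 - 277 = 523/2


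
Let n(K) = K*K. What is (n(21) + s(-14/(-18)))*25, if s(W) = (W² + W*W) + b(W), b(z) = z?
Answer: 897050/81 ≈ 11075.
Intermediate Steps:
n(K) = K²
s(W) = W + 2*W² (s(W) = (W² + W*W) + W = (W² + W²) + W = 2*W² + W = W + 2*W²)
(n(21) + s(-14/(-18)))*25 = (21² + (-14/(-18))*(1 + 2*(-14/(-18))))*25 = (441 + (-14*(-1/18))*(1 + 2*(-14*(-1/18))))*25 = (441 + 7*(1 + 2*(7/9))/9)*25 = (441 + 7*(1 + 14/9)/9)*25 = (441 + (7/9)*(23/9))*25 = (441 + 161/81)*25 = (35882/81)*25 = 897050/81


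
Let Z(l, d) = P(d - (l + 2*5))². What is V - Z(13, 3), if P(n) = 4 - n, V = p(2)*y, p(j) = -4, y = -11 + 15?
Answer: -592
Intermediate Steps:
y = 4
V = -16 (V = -4*4 = -16)
Z(l, d) = (14 + l - d)² (Z(l, d) = (4 - (d - (l + 2*5)))² = (4 - (d - (l + 10)))² = (4 - (d - (10 + l)))² = (4 - (d + (-10 - l)))² = (4 - (-10 + d - l))² = (4 + (10 + l - d))² = (14 + l - d)²)
V - Z(13, 3) = -16 - (14 + 13 - 1*3)² = -16 - (14 + 13 - 3)² = -16 - 1*24² = -16 - 1*576 = -16 - 576 = -592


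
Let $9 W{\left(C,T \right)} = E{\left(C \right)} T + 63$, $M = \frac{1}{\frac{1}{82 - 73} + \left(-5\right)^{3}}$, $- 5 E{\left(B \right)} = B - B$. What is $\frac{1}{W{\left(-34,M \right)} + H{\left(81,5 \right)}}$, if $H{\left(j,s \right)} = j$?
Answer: $\frac{1}{88} \approx 0.011364$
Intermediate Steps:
$E{\left(B \right)} = 0$ ($E{\left(B \right)} = - \frac{B - B}{5} = \left(- \frac{1}{5}\right) 0 = 0$)
$M = - \frac{9}{1124}$ ($M = \frac{1}{\frac{1}{9} - 125} = \frac{1}{- \frac{1124}{9}} = - \frac{9}{1124} \approx -0.0080071$)
$W{\left(C,T \right)} = 7$ ($W{\left(C,T \right)} = \frac{0 T + 63}{9} = \frac{0 + 63}{9} = \frac{1}{9} \cdot 63 = 7$)
$\frac{1}{W{\left(-34,M \right)} + H{\left(81,5 \right)}} = \frac{1}{7 + 81} = \frac{1}{88}$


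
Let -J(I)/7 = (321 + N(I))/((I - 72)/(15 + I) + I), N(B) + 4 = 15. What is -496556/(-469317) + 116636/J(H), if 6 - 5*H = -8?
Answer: 6751832242072/121339563765 ≈ 55.644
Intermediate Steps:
H = 14/5 (H = 6/5 - ⅕*(-8) = 6/5 + 8/5 = 14/5 ≈ 2.8000)
N(B) = 11 (N(B) = -4 + 15 = 11)
J(I) = -2324/(I + (-72 + I)/(15 + I)) (J(I) = -7*(321 + 11)/((I - 72)/(15 + I) + I) = -2324/((-72 + I)/(15 + I) + I) = -2324/(I + (-72 + I)/(15 + I)))
-496556/(-469317) + 116636/J(H) = -496556/(-469317) + 116636/((2324*(-15 - 1*14/5)/(-72 + (14/5)² + 16*(14/5)))) = -496556*(-1/469317) + 116636/((2324*(-15 - 14/5)/(-72 + 196/25 + 224/5))) = 496556/469317 + 116636/((2324*(-89/5)/(-484/25))) = 496556/469317 + 116636/((2324*(-25/484)*(-89/5))) = 496556/469317 + 116636/(258545/121) = 496556/469317 + 116636*(121/258545) = 496556/469317 + 14112956/258545 = 6751832242072/121339563765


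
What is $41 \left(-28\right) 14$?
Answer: $-16072$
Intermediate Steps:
$41 \left(-28\right) 14 = \left(-1148\right) 14 = -16072$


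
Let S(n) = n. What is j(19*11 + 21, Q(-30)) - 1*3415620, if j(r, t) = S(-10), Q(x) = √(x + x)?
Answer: -3415630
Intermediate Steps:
Q(x) = √2*√x (Q(x) = √(2*x) = √2*√x)
j(r, t) = -10
j(19*11 + 21, Q(-30)) - 1*3415620 = -10 - 1*3415620 = -10 - 3415620 = -3415630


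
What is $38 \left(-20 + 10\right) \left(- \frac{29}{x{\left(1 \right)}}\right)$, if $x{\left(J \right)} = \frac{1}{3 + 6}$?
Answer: $99180$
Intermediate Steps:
$x{\left(J \right)} = \frac{1}{9}$
$38 \left(-20 + 10\right) \left(- \frac{29}{x{\left(1 \right)}}\right) = 38 \left(-20 + 10\right) \left(- 29 \frac{1}{\frac{1}{9}}\right) = 38 \left(-10\right) \left(\left(-29\right) 9\right) = \left(-380\right) \left(-261\right) = 99180$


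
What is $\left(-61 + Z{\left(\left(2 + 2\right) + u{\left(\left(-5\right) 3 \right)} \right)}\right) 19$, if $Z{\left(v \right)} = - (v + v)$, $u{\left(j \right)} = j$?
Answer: $-741$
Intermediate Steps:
$Z{\left(v \right)} = - 2 v$
$\left(-61 + Z{\left(\left(2 + 2\right) + u{\left(\left(-5\right) 3 \right)} \right)}\right) 19 = \left(-61 - 2 \left(\left(2 + 2\right) - 15\right)\right) 19 = \left(-61 - 2 \left(4 - 15\right)\right) 19 = \left(-61 - -22\right) 19 = \left(-61 + 22\right) 19 = \left(-39\right) 19 = -741$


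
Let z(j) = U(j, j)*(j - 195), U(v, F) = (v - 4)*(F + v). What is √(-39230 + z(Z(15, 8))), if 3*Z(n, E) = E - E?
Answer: I*√39230 ≈ 198.07*I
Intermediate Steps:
U(v, F) = (-4 + v)*(F + v)
Z(n, E) = 0 (Z(n, E) = (E - E)/3 = (⅓)*0 = 0)
z(j) = (-195 + j)*(-8*j + 2*j²) (z(j) = (j² - 4*j - 4*j + j*j)*(j - 195) = (j² - 4*j - 4*j + j²)*(-195 + j) = (-8*j + 2*j²)*(-195 + j) = (-195 + j)*(-8*j + 2*j²))
√(-39230 + z(Z(15, 8))) = √(-39230 + 2*0*(-195 + 0)*(-4 + 0)) = √(-39230 + 2*0*(-195)*(-4)) = √(-39230 + 0) = √(-39230) = I*√39230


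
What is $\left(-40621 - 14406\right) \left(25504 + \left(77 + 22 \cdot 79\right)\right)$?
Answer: $-1503282613$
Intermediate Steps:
$\left(-40621 - 14406\right) \left(25504 + \left(77 + 22 \cdot 79\right)\right) = - 55027 \left(25504 + \left(77 + 1738\right)\right) = - 55027 \left(25504 + 1815\right) = \left(-55027\right) 27319 = -1503282613$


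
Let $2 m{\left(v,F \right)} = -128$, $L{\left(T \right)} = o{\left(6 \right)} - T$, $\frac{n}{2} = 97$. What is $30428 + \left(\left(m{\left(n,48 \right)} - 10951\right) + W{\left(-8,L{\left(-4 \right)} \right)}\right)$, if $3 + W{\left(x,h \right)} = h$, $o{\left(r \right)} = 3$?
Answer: $19417$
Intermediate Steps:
$n = 194$ ($n = 2 \cdot 97 = 194$)
$L{\left(T \right)} = 3 - T$
$m{\left(v,F \right)} = -64$ ($m{\left(v,F \right)} = \frac{1}{2} \left(-128\right) = -64$)
$W{\left(x,h \right)} = -3 + h$
$30428 + \left(\left(m{\left(n,48 \right)} - 10951\right) + W{\left(-8,L{\left(-4 \right)} \right)}\right) = 30428 + \left(\left(-64 - 10951\right) + \left(-3 + \left(3 - -4\right)\right)\right) = 30428 + \left(-11015 + \left(-3 + \left(3 + 4\right)\right)\right) = 30428 + \left(-11015 + \left(-3 + 7\right)\right) = 30428 + \left(-11015 + 4\right) = 30428 - 11011 = 19417$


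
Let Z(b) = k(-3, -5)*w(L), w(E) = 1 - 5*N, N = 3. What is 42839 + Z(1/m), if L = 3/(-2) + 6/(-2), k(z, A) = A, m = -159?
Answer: 42909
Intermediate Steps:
L = -9/2 (L = 3*(-1/2) + 6*(-1/2) = -3/2 - 3 = -9/2 ≈ -4.5000)
w(E) = -14 (w(E) = 1 - 5*3 = 1 - 15 = -14)
Z(b) = 70 (Z(b) = -5*(-14) = 70)
42839 + Z(1/m) = 42839 + 70 = 42909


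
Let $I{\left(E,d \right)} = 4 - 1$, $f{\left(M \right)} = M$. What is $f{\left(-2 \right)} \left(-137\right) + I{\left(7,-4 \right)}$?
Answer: $277$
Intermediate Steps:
$I{\left(E,d \right)} = 3$ ($I{\left(E,d \right)} = 4 - 1 = 3$)
$f{\left(-2 \right)} \left(-137\right) + I{\left(7,-4 \right)} = \left(-2\right) \left(-137\right) + 3 = 274 + 3 = 277$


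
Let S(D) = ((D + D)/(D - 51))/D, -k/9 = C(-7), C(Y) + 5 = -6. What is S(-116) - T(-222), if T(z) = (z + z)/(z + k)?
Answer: -24798/6847 ≈ -3.6217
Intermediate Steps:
C(Y) = -11 (C(Y) = -5 - 6 = -11)
k = 99 (k = -9*(-11) = 99)
T(z) = 2*z/(99 + z) (T(z) = (z + z)/(z + 99) = (2*z)/(99 + z) = 2*z/(99 + z))
S(D) = 2/(-51 + D) (S(D) = ((2*D)/(-51 + D))/D = (2*D/(-51 + D))/D = 2/(-51 + D))
S(-116) - T(-222) = 2/(-51 - 116) - 2*(-222)/(99 - 222) = 2/(-167) - 2*(-222)/(-123) = 2*(-1/167) - 2*(-222)*(-1)/123 = -2/167 - 1*148/41 = -2/167 - 148/41 = -24798/6847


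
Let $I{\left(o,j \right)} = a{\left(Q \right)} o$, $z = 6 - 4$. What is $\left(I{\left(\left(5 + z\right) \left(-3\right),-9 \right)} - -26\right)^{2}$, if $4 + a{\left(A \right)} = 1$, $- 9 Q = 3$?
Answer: $7921$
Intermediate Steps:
$Q = - \frac{1}{3}$ ($Q = \left(- \frac{1}{9}\right) 3 = - \frac{1}{3} \approx -0.33333$)
$a{\left(A \right)} = -3$ ($a{\left(A \right)} = -4 + 1 = -3$)
$z = 2$ ($z = 6 - 4 = 2$)
$I{\left(o,j \right)} = - 3 o$
$\left(I{\left(\left(5 + z\right) \left(-3\right),-9 \right)} - -26\right)^{2} = \left(- 3 \left(5 + 2\right) \left(-3\right) - -26\right)^{2} = \left(- 3 \cdot 7 \left(-3\right) + 26\right)^{2} = \left(\left(-3\right) \left(-21\right) + 26\right)^{2} = \left(63 + 26\right)^{2} = 89^{2} = 7921$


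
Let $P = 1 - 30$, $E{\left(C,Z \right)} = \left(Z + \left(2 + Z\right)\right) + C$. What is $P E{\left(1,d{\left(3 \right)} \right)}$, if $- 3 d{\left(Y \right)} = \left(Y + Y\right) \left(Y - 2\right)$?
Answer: $29$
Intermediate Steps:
$d{\left(Y \right)} = - \frac{2 Y \left(-2 + Y\right)}{3}$ ($d{\left(Y \right)} = - \frac{\left(Y + Y\right) \left(Y - 2\right)}{3} = - \frac{2 Y \left(-2 + Y\right)}{3}$)
$E{\left(C,Z \right)} = 2 + C + 2 Z$ ($E{\left(C,Z \right)} = \left(2 + 2 Z\right) + C = 2 + C + 2 Z$)
$P = -29$ ($P = 1 - 30 = -29$)
$P E{\left(1,d{\left(3 \right)} \right)} = - 29 \left(2 + 1 + 2 \cdot \frac{2}{3} \cdot 3 \left(2 - 3\right)\right) = - 29 \left(2 + 1 + 2 \cdot \frac{2}{3} \cdot 3 \left(-1\right)\right) = - 29 \left(2 + 1 + 2 \left(-2\right)\right) = - 29 \left(2 + 1 - 4\right) = \left(-29\right) \left(-1\right) = 29$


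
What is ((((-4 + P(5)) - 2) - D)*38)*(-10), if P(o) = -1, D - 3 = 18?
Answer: 10640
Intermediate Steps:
D = 21 (D = 3 + 18 = 21)
((((-4 + P(5)) - 2) - D)*38)*(-10) = ((((-4 - 1) - 2) - 1*21)*38)*(-10) = (((-5 - 2) - 21)*38)*(-10) = ((-7 - 21)*38)*(-10) = -28*38*(-10) = -1064*(-10) = 10640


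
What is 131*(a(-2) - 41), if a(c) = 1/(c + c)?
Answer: -21615/4 ≈ -5403.8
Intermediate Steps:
a(c) = 1/(2*c)
131*(a(-2) - 41) = 131*((½)/(-2) - 41) = 131*((½)*(-½) - 41) = 131*(-¼ - 41) = 131*(-165/4) = -21615/4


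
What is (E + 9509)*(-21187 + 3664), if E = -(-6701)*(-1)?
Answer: -49204584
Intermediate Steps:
E = -6701 (E = -1*6701 = -6701)
(E + 9509)*(-21187 + 3664) = (-6701 + 9509)*(-21187 + 3664) = 2808*(-17523) = -49204584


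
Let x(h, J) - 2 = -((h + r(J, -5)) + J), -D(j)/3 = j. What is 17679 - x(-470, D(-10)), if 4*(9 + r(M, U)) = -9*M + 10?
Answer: 17163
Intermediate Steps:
r(M, U) = -13/2 - 9*M/4 (r(M, U) = -9 + (-9*M + 10)/4 = -9 + (10 - 9*M)/4 = -9 + (5/2 - 9*M/4) = -13/2 - 9*M/4)
D(j) = -3*j
x(h, J) = 17/2 - h + 5*J/4 (x(h, J) = 2 - ((h + (-13/2 - 9*J/4)) + J) = 2 - ((-13/2 + h - 9*J/4) + J) = 2 - (-13/2 + h - 5*J/4) = 2 + (13/2 - h + 5*J/4) = 17/2 - h + 5*J/4)
17679 - x(-470, D(-10)) = 17679 - (17/2 - 1*(-470) + 5*(-3*(-10))/4) = 17679 - (17/2 + 470 + (5/4)*30) = 17679 - (17/2 + 470 + 75/2) = 17679 - 1*516 = 17679 - 516 = 17163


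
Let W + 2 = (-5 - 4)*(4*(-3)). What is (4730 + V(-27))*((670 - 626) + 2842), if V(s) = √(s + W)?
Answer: 13650780 + 2886*√79 ≈ 1.3676e+7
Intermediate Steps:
W = 106 (W = -2 + (-5 - 4)*(4*(-3)) = -2 - 9*(-12) = -2 + 108 = 106)
V(s) = √(106 + s) (V(s) = √(s + 106) = √(106 + s))
(4730 + V(-27))*((670 - 626) + 2842) = (4730 + √(106 - 27))*((670 - 626) + 2842) = (4730 + √79)*(44 + 2842) = (4730 + √79)*2886 = 13650780 + 2886*√79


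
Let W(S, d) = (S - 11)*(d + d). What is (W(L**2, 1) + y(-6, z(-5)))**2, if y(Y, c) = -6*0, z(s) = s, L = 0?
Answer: 484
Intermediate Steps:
y(Y, c) = 0
W(S, d) = 2*d*(-11 + S) (W(S, d) = (-11 + S)*(2*d) = 2*d*(-11 + S))
(W(L**2, 1) + y(-6, z(-5)))**2 = (2*1*(-11 + 0**2) + 0)**2 = (2*1*(-11 + 0) + 0)**2 = (2*1*(-11) + 0)**2 = (-22 + 0)**2 = (-22)**2 = 484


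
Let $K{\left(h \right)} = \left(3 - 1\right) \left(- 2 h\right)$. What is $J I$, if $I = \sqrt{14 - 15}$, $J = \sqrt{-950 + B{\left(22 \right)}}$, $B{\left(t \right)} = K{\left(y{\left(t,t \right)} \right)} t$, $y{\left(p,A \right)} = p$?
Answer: $- \sqrt{2886} \approx -53.721$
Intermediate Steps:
$K{\left(h \right)} = - 4 h$ ($K{\left(h \right)} = 2 \left(- 2 h\right) = - 4 h$)
$B{\left(t \right)} = - 4 t^{2}$ ($B{\left(t \right)} = - 4 t t = - 4 t^{2}$)
$J = i \sqrt{2886}$ ($J = \sqrt{-950 - 4 \cdot 22^{2}} = \sqrt{-950 - 1936} = \sqrt{-2886} = i \sqrt{2886} \approx 53.721 i$)
$I = i$ ($I = \sqrt{-1} = i \approx 1.0 i$)
$J I = i \sqrt{2886} i = - \sqrt{2886}$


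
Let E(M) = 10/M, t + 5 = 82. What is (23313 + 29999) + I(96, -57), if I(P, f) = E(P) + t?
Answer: 2562677/48 ≈ 53389.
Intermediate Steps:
t = 77 (t = -5 + 82 = 77)
I(P, f) = 77 + 10/P (I(P, f) = 10/P + 77 = 77 + 10/P)
(23313 + 29999) + I(96, -57) = (23313 + 29999) + (77 + 10/96) = 53312 + (77 + 10*(1/96)) = 53312 + (77 + 5/48) = 53312 + 3701/48 = 2562677/48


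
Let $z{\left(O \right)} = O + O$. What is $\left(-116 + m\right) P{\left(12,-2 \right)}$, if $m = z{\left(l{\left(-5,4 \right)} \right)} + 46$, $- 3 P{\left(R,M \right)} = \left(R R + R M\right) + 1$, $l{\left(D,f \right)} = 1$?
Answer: $\frac{8228}{3} \approx 2742.7$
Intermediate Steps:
$z{\left(O \right)} = 2 O$
$P{\left(R,M \right)} = - \frac{1}{3} - \frac{R^{2}}{3} - \frac{M R}{3}$ ($P{\left(R,M \right)} = - \frac{\left(R R + R M\right) + 1}{3} = - \frac{\left(R^{2} + M R\right) + 1}{3} = - \frac{1 + R^{2} + M R}{3} = - \frac{1}{3} - \frac{R^{2}}{3} - \frac{M R}{3}$)
$m = 48$ ($m = 2 \cdot 1 + 46 = 2 + 46 = 48$)
$\left(-116 + m\right) P{\left(12,-2 \right)} = \left(-116 + 48\right) \left(- \frac{1}{3} - \frac{12^{2}}{3} - \left(- \frac{2}{3}\right) 12\right) = - 68 \left(- \frac{1}{3} - 48 + 8\right) = \left(-68\right) \left(- \frac{121}{3}\right) = \frac{8228}{3}$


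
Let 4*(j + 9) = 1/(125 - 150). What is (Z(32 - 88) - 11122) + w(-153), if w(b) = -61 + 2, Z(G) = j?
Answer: -1119001/100 ≈ -11190.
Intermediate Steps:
j = -901/100 (j = -9 + 1/(4*(125 - 150)) = -9 + (1/4)/(-25) = -9 + (1/4)*(-1/25) = -9 - 1/100 = -901/100 ≈ -9.0100)
Z(G) = -901/100
w(b) = -59
(Z(32 - 88) - 11122) + w(-153) = (-901/100 - 11122) - 59 = -1113101/100 - 59 = -1119001/100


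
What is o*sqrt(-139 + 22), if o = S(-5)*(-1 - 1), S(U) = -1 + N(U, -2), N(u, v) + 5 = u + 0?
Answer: 66*I*sqrt(13) ≈ 237.97*I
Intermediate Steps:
N(u, v) = -5 + u (N(u, v) = -5 + (u + 0) = -5 + u)
S(U) = -6 + U (S(U) = -1 + (-5 + U) = -6 + U)
o = 22 (o = (-6 - 5)*(-1 - 1) = -11*(-2) = 22)
o*sqrt(-139 + 22) = 22*sqrt(-139 + 22) = 22*sqrt(-117) = 22*(3*I*sqrt(13)) = 66*I*sqrt(13)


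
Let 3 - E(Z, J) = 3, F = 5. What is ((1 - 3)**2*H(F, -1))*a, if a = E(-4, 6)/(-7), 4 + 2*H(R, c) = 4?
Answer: 0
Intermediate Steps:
E(Z, J) = 0 (E(Z, J) = 3 - 1*3 = 3 - 3 = 0)
H(R, c) = 0 (H(R, c) = -2 + (1/2)*4 = -2 + 2 = 0)
a = 0 (a = 0/(-7) = 0*(-1/7) = 0)
((1 - 3)**2*H(F, -1))*a = ((1 - 3)**2*0)*0 = ((-2)**2*0)*0 = (4*0)*0 = 0*0 = 0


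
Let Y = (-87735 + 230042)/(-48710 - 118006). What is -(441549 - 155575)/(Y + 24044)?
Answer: -4334221944/364397927 ≈ -11.894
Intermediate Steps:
Y = -12937/15156 (Y = 142307/(-166716) = 142307*(-1/166716) = -12937/15156 ≈ -0.85359)
-(441549 - 155575)/(Y + 24044) = -(441549 - 155575)/(-12937/15156 + 24044) = -285974/364397927/15156 = -285974*15156/364397927 = -1*4334221944/364397927 = -4334221944/364397927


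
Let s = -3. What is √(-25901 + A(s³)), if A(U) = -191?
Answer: 2*I*√6523 ≈ 161.53*I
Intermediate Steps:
√(-25901 + A(s³)) = √(-25901 - 191) = √(-26092) = 2*I*√6523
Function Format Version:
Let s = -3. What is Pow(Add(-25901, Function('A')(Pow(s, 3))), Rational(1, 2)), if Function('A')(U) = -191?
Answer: Mul(2, I, Pow(6523, Rational(1, 2))) ≈ Mul(161.53, I)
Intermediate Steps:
Pow(Add(-25901, Function('A')(Pow(s, 3))), Rational(1, 2)) = Pow(Add(-25901, -191), Rational(1, 2)) = Pow(-26092, Rational(1, 2)) = Mul(2, I, Pow(6523, Rational(1, 2)))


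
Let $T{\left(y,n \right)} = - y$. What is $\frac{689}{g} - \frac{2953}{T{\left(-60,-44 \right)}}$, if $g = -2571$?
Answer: $- \frac{848167}{17140} \approx -49.485$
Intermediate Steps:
$\frac{689}{g} - \frac{2953}{T{\left(-60,-44 \right)}} = \frac{689}{-2571} - \frac{2953}{\left(-1\right) \left(-60\right)} = 689 \left(- \frac{1}{2571}\right) - \frac{2953}{60} = - \frac{689}{2571} - \frac{2953}{60} = - \frac{848167}{17140}$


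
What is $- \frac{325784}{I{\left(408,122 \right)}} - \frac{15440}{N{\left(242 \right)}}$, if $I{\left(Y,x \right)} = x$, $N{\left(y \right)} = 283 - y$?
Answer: $- \frac{7620412}{2501} \approx -3046.9$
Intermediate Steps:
$- \frac{325784}{I{\left(408,122 \right)}} - \frac{15440}{N{\left(242 \right)}} = - \frac{325784}{122} - \frac{15440}{283 - 242} = \left(-325784\right) \frac{1}{122} - \frac{15440}{283 - 242} = - \frac{162892}{61} - \frac{15440}{41} = - \frac{7620412}{2501}$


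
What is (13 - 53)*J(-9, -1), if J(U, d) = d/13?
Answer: 40/13 ≈ 3.0769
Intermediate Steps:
J(U, d) = d/13 (J(U, d) = d*(1/13) = d/13)
(13 - 53)*J(-9, -1) = (13 - 53)*((1/13)*(-1)) = -40*(-1/13) = 40/13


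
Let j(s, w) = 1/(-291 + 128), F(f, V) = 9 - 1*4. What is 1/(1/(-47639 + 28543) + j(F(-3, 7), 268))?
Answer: -3112648/19259 ≈ -161.62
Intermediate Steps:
F(f, V) = 5 (F(f, V) = 9 - 4 = 5)
j(s, w) = -1/163 (j(s, w) = 1/(-163) = -1/163)
1/(1/(-47639 + 28543) + j(F(-3, 7), 268)) = 1/(1/(-47639 + 28543) - 1/163) = 1/(1/(-19096) - 1/163) = 1/(-1/19096 - 1/163) = 1/(-19259/3112648) = -3112648/19259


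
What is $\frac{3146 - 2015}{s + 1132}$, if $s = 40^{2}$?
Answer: $\frac{1131}{2732} \approx 0.41398$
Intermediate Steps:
$s = 1600$
$\frac{3146 - 2015}{s + 1132} = \frac{3146 - 2015}{1600 + 1132} = \frac{1131}{2732}$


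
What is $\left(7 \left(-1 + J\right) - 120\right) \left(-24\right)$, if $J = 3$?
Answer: $2544$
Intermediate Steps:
$\left(7 \left(-1 + J\right) - 120\right) \left(-24\right) = \left(7 \left(-1 + 3\right) - 120\right) \left(-24\right) = \left(7 \cdot 2 - 120\right) \left(-24\right) = \left(14 - 120\right) \left(-24\right) = \left(-106\right) \left(-24\right) = 2544$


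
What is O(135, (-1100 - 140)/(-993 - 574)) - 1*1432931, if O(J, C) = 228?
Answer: -1432703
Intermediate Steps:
O(135, (-1100 - 140)/(-993 - 574)) - 1*1432931 = 228 - 1*1432931 = 228 - 1432931 = -1432703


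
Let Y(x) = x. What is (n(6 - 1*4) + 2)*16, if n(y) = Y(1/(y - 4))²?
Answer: 36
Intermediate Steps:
n(y) = (-4 + y)⁻² (n(y) = (1/(y - 4))² = (1/(-4 + y))² = (-4 + y)⁻²)
(n(6 - 1*4) + 2)*16 = ((-4 + (6 - 1*4))⁻² + 2)*16 = ((-4 + (6 - 4))⁻² + 2)*16 = ((-4 + 2)⁻² + 2)*16 = ((-2)⁻² + 2)*16 = (¼ + 2)*16 = (9/4)*16 = 36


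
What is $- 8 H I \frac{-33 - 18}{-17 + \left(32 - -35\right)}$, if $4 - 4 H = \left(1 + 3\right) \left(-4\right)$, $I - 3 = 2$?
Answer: $204$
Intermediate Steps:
$I = 5$ ($I = 3 + 2 = 5$)
$H = 5$ ($H = 1 - \frac{\left(1 + 3\right) \left(-4\right)}{4} = 1 - \frac{4 \left(-4\right)}{4} = 1 - -4 = 1 + 4 = 5$)
$- 8 H I \frac{-33 - 18}{-17 + \left(32 - -35\right)} = \left(-8\right) 5 \cdot 5 \frac{-33 - 18}{-17 + \left(32 - -35\right)} = \left(-40\right) 5 \left(- \frac{51}{-17 + \left(32 + 35\right)}\right) = - 200 \left(- \frac{51}{-17 + 67}\right) = - 200 \left(- \frac{51}{50}\right) = - 200 \left(\left(-51\right) \frac{1}{50}\right) = \left(-200\right) \left(- \frac{51}{50}\right) = 204$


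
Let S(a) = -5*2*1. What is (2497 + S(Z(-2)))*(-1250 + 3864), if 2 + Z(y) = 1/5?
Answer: 6501018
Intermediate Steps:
Z(y) = -9/5 (Z(y) = -2 + 1/5 = -2 + ⅕ = -9/5)
S(a) = -10 (S(a) = -10*1 = -10)
(2497 + S(Z(-2)))*(-1250 + 3864) = (2497 - 10)*(-1250 + 3864) = 2487*2614 = 6501018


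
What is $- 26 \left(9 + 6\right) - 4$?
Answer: $-394$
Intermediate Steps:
$- 26 \left(9 + 6\right) - 4 = \left(-26\right) 15 + \left(-9 + 5\right) = -390 - 4 = -394$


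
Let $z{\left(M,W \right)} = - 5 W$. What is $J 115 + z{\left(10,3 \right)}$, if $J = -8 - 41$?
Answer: $-5650$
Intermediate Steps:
$J = -49$ ($J = -8 - 41 = -49$)
$J 115 + z{\left(10,3 \right)} = \left(-49\right) 115 - 15 = -5635 - 15 = -5650$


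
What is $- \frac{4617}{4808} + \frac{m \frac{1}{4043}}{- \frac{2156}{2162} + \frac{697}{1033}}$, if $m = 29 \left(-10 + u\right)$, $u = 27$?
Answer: $- \frac{9369034289639}{7000222173048} \approx -1.3384$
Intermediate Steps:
$m = 493$ ($m = 29 \left(-10 + 27\right) = 29 \cdot 17 = 493$)
$- \frac{4617}{4808} + \frac{m \frac{1}{4043}}{- \frac{2156}{2162} + \frac{697}{1033}} = - \frac{4617}{4808} + \frac{493 \cdot \frac{1}{4043}}{- \frac{2156}{2162} + \frac{697}{1033}} = \left(-4617\right) \frac{1}{4808} + \frac{493 \cdot \frac{1}{4043}}{\left(-2156\right) \frac{1}{2162} + 697 \cdot \frac{1}{1033}} = - \frac{4617}{4808} + \frac{493}{4043 \left(- \frac{1078}{1081} + \frac{697}{1033}\right)} = - \frac{4617}{4808} + \frac{493}{4043 \left(- \frac{360117}{1116673}\right)} = - \frac{4617}{4808} + \frac{493}{4043} \left(- \frac{1116673}{360117}\right) = - \frac{4617}{4808} - \frac{550519789}{1455953031} = - \frac{9369034289639}{7000222173048}$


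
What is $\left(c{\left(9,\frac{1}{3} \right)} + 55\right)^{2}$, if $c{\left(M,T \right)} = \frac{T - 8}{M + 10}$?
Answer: $\frac{9684544}{3249} \approx 2980.8$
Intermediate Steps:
$c{\left(M,T \right)} = \frac{-8 + T}{10 + M}$
$\left(c{\left(9,\frac{1}{3} \right)} + 55\right)^{2} = \left(\frac{-8 + \frac{1}{3}}{10 + 9} + 55\right)^{2} = \left(\frac{-8 + \frac{1}{3}}{19} + 55\right)^{2} = \left(\frac{1}{19} \left(- \frac{23}{3}\right) + 55\right)^{2} = \left(- \frac{23}{57} + 55\right)^{2} = \left(\frac{3112}{57}\right)^{2} = \frac{9684544}{3249}$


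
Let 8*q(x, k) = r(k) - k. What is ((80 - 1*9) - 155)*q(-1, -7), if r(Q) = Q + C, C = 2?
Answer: -21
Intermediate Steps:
r(Q) = 2 + Q (r(Q) = Q + 2 = 2 + Q)
q(x, k) = ¼ (q(x, k) = ((2 + k) - k)/8 = (⅛)*2 = ¼)
((80 - 1*9) - 155)*q(-1, -7) = ((80 - 1*9) - 155)*(¼) = ((80 - 9) - 155)*(¼) = (71 - 155)*(¼) = -84*¼ = -21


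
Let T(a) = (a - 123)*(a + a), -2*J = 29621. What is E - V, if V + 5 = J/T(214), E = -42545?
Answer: -3313666219/77896 ≈ -42540.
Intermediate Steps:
J = -29621/2 (J = -1/2*29621 = -29621/2 ≈ -14811.)
T(a) = 2*a*(-123 + a) (T(a) = (-123 + a)*(2*a) = 2*a*(-123 + a))
V = -419101/77896 (V = -5 - 29621*1/(428*(-123 + 214))/2 = -5 - 29621/(2*(2*214*91)) = -5 - 29621/2/38948 = -5 - 29621/2*1/38948 = -5 - 29621/77896 = -419101/77896 ≈ -5.3803)
E - V = -42545 - 1*(-419101/77896) = -42545 + 419101/77896 = -3313666219/77896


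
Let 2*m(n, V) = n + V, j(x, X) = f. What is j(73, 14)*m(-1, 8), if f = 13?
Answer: 91/2 ≈ 45.500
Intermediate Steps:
j(x, X) = 13
m(n, V) = V/2 + n/2 (m(n, V) = (n + V)/2 = (V + n)/2 = V/2 + n/2)
j(73, 14)*m(-1, 8) = 13*((1/2)*8 + (1/2)*(-1)) = 13*(4 - 1/2) = 13*(7/2) = 91/2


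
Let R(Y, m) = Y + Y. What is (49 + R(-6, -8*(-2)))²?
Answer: 1369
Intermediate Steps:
R(Y, m) = 2*Y
(49 + R(-6, -8*(-2)))² = (49 + 2*(-6))² = (49 - 12)² = 37² = 1369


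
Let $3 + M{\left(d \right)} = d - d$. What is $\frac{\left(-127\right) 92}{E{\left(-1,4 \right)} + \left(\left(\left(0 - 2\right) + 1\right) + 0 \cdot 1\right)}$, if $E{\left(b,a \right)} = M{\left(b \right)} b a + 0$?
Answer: $- \frac{11684}{11} \approx -1062.2$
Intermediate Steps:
$M{\left(d \right)} = -3$ ($M{\left(d \right)} = -3 + \left(d - d\right) = -3 + 0 = -3$)
$E{\left(b,a \right)} = - 3 a b$ ($E{\left(b,a \right)} = - 3 b a + 0 = - 3 a b + 0 = - 3 a b$)
$\frac{\left(-127\right) 92}{E{\left(-1,4 \right)} + \left(\left(\left(0 - 2\right) + 1\right) + 0 \cdot 1\right)} = \frac{\left(-127\right) 92}{\left(-3\right) 4 \left(-1\right) + \left(\left(\left(0 - 2\right) + 1\right) + 0 \cdot 1\right)} = - \frac{11684}{12 + \left(\left(-2 + 1\right) + 0\right)} = - \frac{11684}{12 + \left(-1 + 0\right)} = - \frac{11684}{12 - 1} = - \frac{11684}{11}$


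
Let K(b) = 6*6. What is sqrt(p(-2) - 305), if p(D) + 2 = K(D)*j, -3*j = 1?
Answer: I*sqrt(319) ≈ 17.861*I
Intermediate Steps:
j = -1/3 (j = -1/3*1 = -1/3 ≈ -0.33333)
K(b) = 36
p(D) = -14 (p(D) = -2 + 36*(-1/3) = -2 - 12 = -14)
sqrt(p(-2) - 305) = sqrt(-14 - 305) = sqrt(-319) = I*sqrt(319)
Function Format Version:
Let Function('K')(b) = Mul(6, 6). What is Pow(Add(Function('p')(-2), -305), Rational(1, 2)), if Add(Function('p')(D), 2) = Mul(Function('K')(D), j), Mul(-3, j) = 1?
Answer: Mul(I, Pow(319, Rational(1, 2))) ≈ Mul(17.861, I)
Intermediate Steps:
j = Rational(-1, 3) (j = Mul(Rational(-1, 3), 1) = Rational(-1, 3) ≈ -0.33333)
Function('K')(b) = 36
Function('p')(D) = -14 (Function('p')(D) = Add(-2, Mul(36, Rational(-1, 3))) = Add(-2, -12) = -14)
Pow(Add(Function('p')(-2), -305), Rational(1, 2)) = Pow(Add(-14, -305), Rational(1, 2)) = Pow(-319, Rational(1, 2)) = Mul(I, Pow(319, Rational(1, 2)))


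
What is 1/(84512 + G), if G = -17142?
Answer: 1/67370 ≈ 1.4843e-5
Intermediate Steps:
1/(84512 + G) = 1/(84512 - 17142) = 1/67370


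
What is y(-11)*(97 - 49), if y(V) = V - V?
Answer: 0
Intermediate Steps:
y(V) = 0
y(-11)*(97 - 49) = 0*(97 - 49) = 0*48 = 0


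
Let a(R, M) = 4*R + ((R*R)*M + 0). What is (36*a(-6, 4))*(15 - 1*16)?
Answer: -4320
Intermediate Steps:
a(R, M) = 4*R + M*R² (a(R, M) = 4*R + (R²*M + 0) = 4*R + (M*R² + 0) = 4*R + M*R²)
(36*a(-6, 4))*(15 - 1*16) = (36*(-6*(4 + 4*(-6))))*(15 - 1*16) = (36*(-6*(4 - 24)))*(15 - 16) = (36*(-6*(-20)))*(-1) = (36*120)*(-1) = 4320*(-1) = -4320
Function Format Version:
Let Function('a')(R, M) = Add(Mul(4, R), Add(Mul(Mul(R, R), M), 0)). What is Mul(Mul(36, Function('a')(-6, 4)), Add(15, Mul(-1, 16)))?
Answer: -4320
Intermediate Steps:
Function('a')(R, M) = Add(Mul(4, R), Mul(M, Pow(R, 2))) (Function('a')(R, M) = Add(Mul(4, R), Add(Mul(Pow(R, 2), M), 0)) = Add(Mul(4, R), Add(Mul(M, Pow(R, 2)), 0)) = Add(Mul(4, R), Mul(M, Pow(R, 2))))
Mul(Mul(36, Function('a')(-6, 4)), Add(15, Mul(-1, 16))) = Mul(Mul(36, Mul(-6, Add(4, Mul(4, -6)))), Add(15, Mul(-1, 16))) = Mul(Mul(36, Mul(-6, Add(4, -24))), Add(15, -16)) = Mul(Mul(36, Mul(-6, -20)), -1) = Mul(Mul(36, 120), -1) = Mul(4320, -1) = -4320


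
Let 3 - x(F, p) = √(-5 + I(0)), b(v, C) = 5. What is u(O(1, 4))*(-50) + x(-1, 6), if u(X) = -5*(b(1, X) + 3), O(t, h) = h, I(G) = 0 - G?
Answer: 2003 - I*√5 ≈ 2003.0 - 2.2361*I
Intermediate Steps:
I(G) = -G
u(X) = -40 (u(X) = -5*(5 + 3) = -5*8 = -40)
x(F, p) = 3 - I*√5 (x(F, p) = 3 - √(-5 - 1*0) = 3 - √(-5 + 0) = 3 - √(-5) = 3 - I*√5)
u(O(1, 4))*(-50) + x(-1, 6) = -40*(-50) + (3 - I*√5) = 2000 + (3 - I*√5) = 2003 - I*√5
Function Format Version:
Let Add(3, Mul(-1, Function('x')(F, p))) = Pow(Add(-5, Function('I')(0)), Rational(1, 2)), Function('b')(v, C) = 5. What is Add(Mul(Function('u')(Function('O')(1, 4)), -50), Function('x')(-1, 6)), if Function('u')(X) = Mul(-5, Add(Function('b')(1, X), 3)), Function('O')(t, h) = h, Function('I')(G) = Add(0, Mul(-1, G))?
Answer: Add(2003, Mul(-1, I, Pow(5, Rational(1, 2)))) ≈ Add(2003.0, Mul(-2.2361, I))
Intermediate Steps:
Function('I')(G) = Mul(-1, G)
Function('u')(X) = -40 (Function('u')(X) = Mul(-5, Add(5, 3)) = Mul(-5, 8) = -40)
Function('x')(F, p) = Add(3, Mul(-1, I, Pow(5, Rational(1, 2)))) (Function('x')(F, p) = Add(3, Mul(-1, Pow(Add(-5, Mul(-1, 0)), Rational(1, 2)))) = Add(3, Mul(-1, Pow(Add(-5, 0), Rational(1, 2)))) = Add(3, Mul(-1, Pow(-5, Rational(1, 2)))) = Add(3, Mul(-1, Mul(I, Pow(5, Rational(1, 2))))) = Add(3, Mul(-1, I, Pow(5, Rational(1, 2)))))
Add(Mul(Function('u')(Function('O')(1, 4)), -50), Function('x')(-1, 6)) = Add(Mul(-40, -50), Add(3, Mul(-1, I, Pow(5, Rational(1, 2))))) = Add(2000, Add(3, Mul(-1, I, Pow(5, Rational(1, 2))))) = Add(2003, Mul(-1, I, Pow(5, Rational(1, 2))))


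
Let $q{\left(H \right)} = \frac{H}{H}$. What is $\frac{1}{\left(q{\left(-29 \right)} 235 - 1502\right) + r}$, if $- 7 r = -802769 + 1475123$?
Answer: $- \frac{7}{681223} \approx -1.0276 \cdot 10^{-5}$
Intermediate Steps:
$q{\left(H \right)} = 1$
$r = - \frac{672354}{7}$ ($r = - \frac{-802769 + 1475123}{7} = \left(- \frac{1}{7}\right) 672354 = - \frac{672354}{7} \approx -96051.0$)
$\frac{1}{\left(q{\left(-29 \right)} 235 - 1502\right) + r} = \frac{1}{\left(1 \cdot 235 - 1502\right) - \frac{672354}{7}} = \frac{1}{\left(235 - 1502\right) - \frac{672354}{7}} = \frac{1}{-1267 - \frac{672354}{7}} = \frac{1}{- \frac{681223}{7}} = - \frac{7}{681223}$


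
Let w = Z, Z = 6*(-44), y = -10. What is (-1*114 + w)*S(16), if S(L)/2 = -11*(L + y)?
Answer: 49896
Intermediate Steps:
S(L) = 220 - 22*L (S(L) = 2*(-11*(L - 10)) = 2*(-11*(-10 + L)) = 2*(110 - 11*L) = 220 - 22*L)
Z = -264
w = -264
(-1*114 + w)*S(16) = (-1*114 - 264)*(220 - 22*16) = (-114 - 264)*(220 - 352) = -378*(-132) = 49896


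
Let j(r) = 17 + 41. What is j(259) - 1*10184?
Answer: -10126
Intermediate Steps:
j(r) = 58
j(259) - 1*10184 = 58 - 1*10184 = 58 - 10184 = -10126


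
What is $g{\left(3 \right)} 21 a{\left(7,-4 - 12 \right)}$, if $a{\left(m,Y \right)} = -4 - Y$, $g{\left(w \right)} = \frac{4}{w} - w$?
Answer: $-420$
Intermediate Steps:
$g{\left(w \right)} = - w + \frac{4}{w}$
$g{\left(3 \right)} 21 a{\left(7,-4 - 12 \right)} = \left(\left(-1\right) 3 + \frac{4}{3}\right) 21 \left(-4 - \left(-4 - 12\right)\right) = \left(-3 + 4 \cdot \frac{1}{3}\right) 21 \left(-4 - \left(-4 - 12\right)\right) = \left(-3 + \frac{4}{3}\right) 21 \left(-4 - -16\right) = \left(- \frac{5}{3}\right) 21 \left(-4 + 16\right) = \left(-35\right) 12 = -420$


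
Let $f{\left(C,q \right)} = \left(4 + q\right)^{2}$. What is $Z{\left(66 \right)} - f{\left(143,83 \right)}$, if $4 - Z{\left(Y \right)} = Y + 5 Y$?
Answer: $-7961$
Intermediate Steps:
$Z{\left(Y \right)} = 4 - 6 Y$ ($Z{\left(Y \right)} = 4 - \left(Y + 5 Y\right) = 4 - 6 Y$)
$Z{\left(66 \right)} - f{\left(143,83 \right)} = \left(4 - 396\right) - \left(4 + 83\right)^{2} = \left(4 - 396\right) - 87^{2} = -392 - 7569 = -7961$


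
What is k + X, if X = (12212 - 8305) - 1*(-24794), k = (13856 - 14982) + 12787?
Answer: 40362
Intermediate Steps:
k = 11661 (k = -1126 + 12787 = 11661)
X = 28701 (X = 3907 + 24794 = 28701)
k + X = 11661 + 28701 = 40362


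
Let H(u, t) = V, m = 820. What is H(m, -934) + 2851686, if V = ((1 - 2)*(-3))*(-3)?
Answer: 2851677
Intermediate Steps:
V = -9 (V = -1*(-3)*(-3) = 3*(-3) = -9)
H(u, t) = -9
H(m, -934) + 2851686 = -9 + 2851686 = 2851677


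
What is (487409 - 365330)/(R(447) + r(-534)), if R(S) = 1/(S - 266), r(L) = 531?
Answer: 22096299/96112 ≈ 229.90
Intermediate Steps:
R(S) = 1/(-266 + S)
(487409 - 365330)/(R(447) + r(-534)) = (487409 - 365330)/(1/(-266 + 447) + 531) = 122079/(1/181 + 531) = 122079/(96112/181) = 122079*(181/96112) = 22096299/96112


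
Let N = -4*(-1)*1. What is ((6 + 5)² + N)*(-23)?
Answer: -2875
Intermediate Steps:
N = 4 (N = 4*1 = 4)
((6 + 5)² + N)*(-23) = ((6 + 5)² + 4)*(-23) = (11² + 4)*(-23) = (121 + 4)*(-23) = 125*(-23) = -2875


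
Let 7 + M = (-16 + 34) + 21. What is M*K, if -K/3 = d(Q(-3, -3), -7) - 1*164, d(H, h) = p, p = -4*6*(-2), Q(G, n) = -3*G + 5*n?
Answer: 11136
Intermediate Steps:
p = 48 (p = -24*(-2) = 48)
d(H, h) = 48
M = 32 (M = -7 + ((-16 + 34) + 21) = -7 + (18 + 21) = -7 + 39 = 32)
K = 348 (K = -3*(48 - 1*164) = -3*(48 - 164) = -3*(-116) = 348)
M*K = 32*348 = 11136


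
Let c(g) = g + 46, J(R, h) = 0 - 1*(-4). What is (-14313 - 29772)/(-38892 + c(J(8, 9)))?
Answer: 44085/38842 ≈ 1.1350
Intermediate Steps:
J(R, h) = 4 (J(R, h) = 0 + 4 = 4)
c(g) = 46 + g
(-14313 - 29772)/(-38892 + c(J(8, 9))) = (-14313 - 29772)/(-38892 + (46 + 4)) = -44085/(-38892 + 50) = -44085/(-38842) = -44085*(-1/38842) = 44085/38842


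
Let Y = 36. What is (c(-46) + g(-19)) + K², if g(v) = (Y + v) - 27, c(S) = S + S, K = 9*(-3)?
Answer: 627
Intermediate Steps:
K = -27
c(S) = 2*S
g(v) = 9 + v (g(v) = (36 + v) - 27 = 9 + v)
(c(-46) + g(-19)) + K² = (2*(-46) + (9 - 19)) + (-27)² = (-92 - 10) + 729 = -102 + 729 = 627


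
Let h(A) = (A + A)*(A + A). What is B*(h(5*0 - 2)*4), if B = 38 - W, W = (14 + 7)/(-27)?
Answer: 22336/9 ≈ 2481.8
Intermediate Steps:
W = -7/9 (W = 21*(-1/27) = -7/9 ≈ -0.77778)
h(A) = 4*A**2 (h(A) = (2*A)*(2*A) = 4*A**2)
B = 349/9 (B = 38 - 1*(-7/9) = 38 + 7/9 = 349/9 ≈ 38.778)
B*(h(5*0 - 2)*4) = 349*((4*(5*0 - 2)**2)*4)/9 = 349*((4*(0 - 2)**2)*4)/9 = 349*((4*(-2)**2)*4)/9 = 349*((4*4)*4)/9 = 349*(16*4)/9 = (349/9)*64 = 22336/9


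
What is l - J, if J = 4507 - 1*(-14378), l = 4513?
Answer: -14372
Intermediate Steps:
J = 18885 (J = 4507 + 14378 = 18885)
l - J = 4513 - 1*18885 = 4513 - 18885 = -14372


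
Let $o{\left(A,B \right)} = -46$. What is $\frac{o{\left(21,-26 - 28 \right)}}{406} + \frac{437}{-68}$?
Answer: $- \frac{90275}{13804} \approx -6.5398$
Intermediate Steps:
$\frac{o{\left(21,-26 - 28 \right)}}{406} + \frac{437}{-68} = - \frac{46}{406} + \frac{437}{-68} = \left(-46\right) \frac{1}{406} + 437 \left(- \frac{1}{68}\right) = - \frac{23}{203} - \frac{437}{68} = - \frac{90275}{13804}$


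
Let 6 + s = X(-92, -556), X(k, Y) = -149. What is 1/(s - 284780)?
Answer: -1/284935 ≈ -3.5096e-6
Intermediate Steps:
s = -155 (s = -6 - 149 = -155)
1/(s - 284780) = 1/(-155 - 284780) = 1/(-284935) = -1/284935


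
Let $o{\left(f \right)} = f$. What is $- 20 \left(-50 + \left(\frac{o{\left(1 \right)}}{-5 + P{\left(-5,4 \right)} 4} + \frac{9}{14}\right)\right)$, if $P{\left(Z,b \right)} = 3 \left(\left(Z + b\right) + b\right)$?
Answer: $\frac{214070}{217} \approx 986.5$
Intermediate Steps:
$P{\left(Z,b \right)} = 3 Z + 6 b$ ($P{\left(Z,b \right)} = 3 \left(Z + 2 b\right) = 3 Z + 6 b$)
$- 20 \left(-50 + \left(\frac{o{\left(1 \right)}}{-5 + P{\left(-5,4 \right)} 4} + \frac{9}{14}\right)\right) = - 20 \left(-50 + \left(1 \frac{1}{-5 + \left(3 \left(-5\right) + 6 \cdot 4\right) 4} + \frac{9}{14}\right)\right) = - 20 \left(-50 + \left(1 \frac{1}{-5 + \left(-15 + 24\right) 4} + 9 \cdot \frac{1}{14}\right)\right) = - 20 \left(-50 + \left(1 \frac{1}{-5 + 9 \cdot 4} + \frac{9}{14}\right)\right) = - 20 \left(-50 + \left(1 \frac{1}{-5 + 36} + \frac{9}{14}\right)\right) = - 20 \left(-50 + \left(1 \cdot \frac{1}{31} + \frac{9}{14}\right)\right) = - 20 \left(-50 + \left(\frac{1}{31} + \frac{9}{14}\right)\right) = - 20 \left(-50 + \frac{293}{434}\right) = \left(-20\right) \left(- \frac{21407}{434}\right) = \frac{214070}{217}$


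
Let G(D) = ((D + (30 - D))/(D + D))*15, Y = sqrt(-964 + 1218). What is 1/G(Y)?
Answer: sqrt(254)/225 ≈ 0.070833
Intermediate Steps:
Y = sqrt(254) ≈ 15.937
G(D) = 225/D (G(D) = (30/((2*D)))*15 = (30*(1/(2*D)))*15 = (15/D)*15 = 225/D)
1/G(Y) = 1/(225/(sqrt(254))) = 1/(225*(sqrt(254)/254)) = 1/(225*sqrt(254)/254) = sqrt(254)/225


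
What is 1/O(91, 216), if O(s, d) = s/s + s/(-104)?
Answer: 8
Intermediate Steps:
O(s, d) = 1 - s/104 (O(s, d) = 1 + s*(-1/104) = 1 - s/104)
1/O(91, 216) = 1/(1 - 1/104*91) = 1/(1 - 7/8) = 1/(1/8) = 8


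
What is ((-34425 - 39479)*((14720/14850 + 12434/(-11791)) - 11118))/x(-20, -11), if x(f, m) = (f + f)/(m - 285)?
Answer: 532323824612982464/87548175 ≈ 6.0804e+9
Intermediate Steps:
x(f, m) = 2*f/(-285 + m) (x(f, m) = (2*f)/(-285 + m) = 2*f/(-285 + m))
((-34425 - 39479)*((14720/14850 + 12434/(-11791)) - 11118))/x(-20, -11) = ((-34425 - 39479)*((14720/14850 + 12434/(-11791)) - 11118))/((2*(-20)/(-285 - 11))) = (-73904*((14720*(1/14850) + 12434*(-1/11791)) - 11118))/((2*(-20)/(-296))) = (-73904*((1472/1485 - 12434/11791) - 11118))/((2*(-20)*(-1/296))) = (-73904*(-1108138/17509635 - 11118))/(5/37) = -73904*(-194673230068/17509635)*(37/5) = (14387130394945472/17509635)*(37/5) = 532323824612982464/87548175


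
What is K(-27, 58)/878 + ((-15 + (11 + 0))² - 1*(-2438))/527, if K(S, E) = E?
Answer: 1092589/231353 ≈ 4.7226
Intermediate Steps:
K(-27, 58)/878 + ((-15 + (11 + 0))² - 1*(-2438))/527 = 58/878 + ((-15 + (11 + 0))² - 1*(-2438))/527 = 58*(1/878) + ((-15 + 11)² + 2438)*(1/527) = 29/439 + ((-4)² + 2438)*(1/527) = 29/439 + (16 + 2438)*(1/527) = 29/439 + 2454*(1/527) = 29/439 + 2454/527 = 1092589/231353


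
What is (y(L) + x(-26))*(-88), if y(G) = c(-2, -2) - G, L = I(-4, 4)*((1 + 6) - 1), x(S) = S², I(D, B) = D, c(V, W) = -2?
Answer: -61424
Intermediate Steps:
L = -24 (L = -4*((1 + 6) - 1) = -4*(7 - 1) = -4*6 = -24)
y(G) = -2 - G
(y(L) + x(-26))*(-88) = ((-2 - 1*(-24)) + (-26)²)*(-88) = ((-2 + 24) + 676)*(-88) = (22 + 676)*(-88) = 698*(-88) = -61424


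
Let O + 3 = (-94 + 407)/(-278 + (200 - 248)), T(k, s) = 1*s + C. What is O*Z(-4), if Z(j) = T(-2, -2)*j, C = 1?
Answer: -2582/163 ≈ -15.840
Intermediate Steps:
T(k, s) = 1 + s (T(k, s) = 1*s + 1 = s + 1 = 1 + s)
Z(j) = -j (Z(j) = (1 - 2)*j = -j)
O = -1291/326 (O = -3 + (-94 + 407)/(-278 + (200 - 248)) = -3 + 313/(-278 - 48) = -3 + 313/(-326) = -3 + 313*(-1/326) = -3 - 313/326 = -1291/326 ≈ -3.9601)
O*Z(-4) = -(-1291)*(-4)/326 = -1291/326*4 = -2582/163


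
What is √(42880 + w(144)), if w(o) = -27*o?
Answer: 4*√2437 ≈ 197.46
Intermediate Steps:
√(42880 + w(144)) = √(42880 - 27*144) = √(42880 - 3888) = √38992 = 4*√2437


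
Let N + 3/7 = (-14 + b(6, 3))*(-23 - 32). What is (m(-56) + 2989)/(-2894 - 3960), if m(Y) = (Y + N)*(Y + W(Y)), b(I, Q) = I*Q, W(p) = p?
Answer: -33949/6854 ≈ -4.9532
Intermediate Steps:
N = -1543/7 (N = -3/7 + (-14 + 6*3)*(-23 - 32) = -3/7 + (-14 + 18)*(-55) = -3/7 + 4*(-55) = -3/7 - 220 = -1543/7 ≈ -220.43)
m(Y) = 2*Y*(-1543/7 + Y) (m(Y) = (Y - 1543/7)*(Y + Y) = (-1543/7 + Y)*(2*Y) = 2*Y*(-1543/7 + Y))
(m(-56) + 2989)/(-2894 - 3960) = ((2/7)*(-56)*(-1543 + 7*(-56)) + 2989)/(-2894 - 3960) = ((2/7)*(-56)*(-1543 - 392) + 2989)/(-6854) = ((2/7)*(-56)*(-1935) + 2989)*(-1/6854) = (30960 + 2989)*(-1/6854) = 33949*(-1/6854) = -33949/6854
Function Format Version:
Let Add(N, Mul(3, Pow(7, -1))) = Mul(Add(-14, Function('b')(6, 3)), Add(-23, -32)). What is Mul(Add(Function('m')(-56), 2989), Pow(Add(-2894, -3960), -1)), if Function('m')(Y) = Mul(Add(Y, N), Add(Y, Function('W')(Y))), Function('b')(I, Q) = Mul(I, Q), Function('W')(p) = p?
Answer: Rational(-33949, 6854) ≈ -4.9532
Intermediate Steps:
N = Rational(-1543, 7) (N = Add(Rational(-3, 7), Mul(Add(-14, Mul(6, 3)), Add(-23, -32))) = Add(Rational(-3, 7), Mul(Add(-14, 18), -55)) = Add(Rational(-3, 7), Mul(4, -55)) = Add(Rational(-3, 7), -220) = Rational(-1543, 7) ≈ -220.43)
Function('m')(Y) = Mul(2, Y, Add(Rational(-1543, 7), Y)) (Function('m')(Y) = Mul(Add(Y, Rational(-1543, 7)), Add(Y, Y)) = Mul(Add(Rational(-1543, 7), Y), Mul(2, Y)) = Mul(2, Y, Add(Rational(-1543, 7), Y)))
Mul(Add(Function('m')(-56), 2989), Pow(Add(-2894, -3960), -1)) = Mul(Add(Mul(Rational(2, 7), -56, Add(-1543, Mul(7, -56))), 2989), Pow(Add(-2894, -3960), -1)) = Mul(Add(Mul(Rational(2, 7), -56, Add(-1543, -392)), 2989), Pow(-6854, -1)) = Mul(Add(Mul(Rational(2, 7), -56, -1935), 2989), Rational(-1, 6854)) = Mul(Add(30960, 2989), Rational(-1, 6854)) = Mul(33949, Rational(-1, 6854)) = Rational(-33949, 6854)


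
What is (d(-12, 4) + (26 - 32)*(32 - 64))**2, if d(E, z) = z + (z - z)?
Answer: 38416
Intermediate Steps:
d(E, z) = z (d(E, z) = z + 0 = z)
(d(-12, 4) + (26 - 32)*(32 - 64))**2 = (4 + (26 - 32)*(32 - 64))**2 = (4 - 6*(-32))**2 = (4 + 192)**2 = 196**2 = 38416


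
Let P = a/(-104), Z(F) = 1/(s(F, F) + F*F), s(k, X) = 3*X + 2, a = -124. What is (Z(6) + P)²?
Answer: 776161/529984 ≈ 1.4645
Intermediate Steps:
s(k, X) = 2 + 3*X
Z(F) = 1/(2 + F² + 3*F) (Z(F) = 1/((2 + 3*F) + F*F) = 1/((2 + 3*F) + F²) = 1/(2 + F² + 3*F))
P = 31/26 (P = -124/(-104) = -124*(-1/104) = 31/26 ≈ 1.1923)
(Z(6) + P)² = (1/(2 + 6² + 3*6) + 31/26)² = (1/(2 + 36 + 18) + 31/26)² = (1/56 + 31/26)² = (881/728)² = 776161/529984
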